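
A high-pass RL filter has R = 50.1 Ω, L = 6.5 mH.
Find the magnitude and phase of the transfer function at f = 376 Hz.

Step 1 — Angular frequency: ω = 2π·376 = 2362 rad/s.
Step 2 — Transfer function: H(jω) = jωL/(R + jωL).
Step 3 — Numerator jωL = j·15.36; denominator R + jωL = 50.1 + j15.36.
Step 4 — H = 0.08588 + j0.2802.
Step 5 — Magnitude: |H| = 0.2931 (-10.7 dB); phase: φ = 73.0°.

|H| = 0.2931 (-10.7 dB), φ = 73.0°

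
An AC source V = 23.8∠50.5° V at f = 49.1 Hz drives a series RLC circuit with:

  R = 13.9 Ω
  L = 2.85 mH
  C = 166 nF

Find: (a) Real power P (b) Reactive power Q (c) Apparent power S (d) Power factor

Step 1 — Angular frequency: ω = 2π·f = 2π·49.1 = 308.5 rad/s.
Step 2 — Component impedances:
  R: Z = R = 13.9 Ω
  L: Z = jωL = j·308.5·0.00285 = 0 + j0.8792 Ω
  C: Z = 1/(jωC) = -j/(ω·C) = 0 - j1.953e+04 Ω
Step 3 — Series combination: Z_total = R + L + C = 13.9 - j1.953e+04 Ω = 1.953e+04∠-90.0° Ω.
Step 4 — Source phasor: V = 23.8∠50.5° V = 15.14 + j18.36 V.
Step 5 — Current: I = V / Z = -0.00094 + j0.000776 A = 0.001219∠140.5° A.
Step 6 — Complex power: S = V·I* = 2.065e-05 - j0.02901 VA.
Step 7 — Real power: P = Re(S) = 2.065e-05 W.
Step 8 — Reactive power: Q = Im(S) = -0.02901 VAR.
Step 9 — Apparent power: |S| = 0.02901 VA.
Step 10 — Power factor: PF = P/|S| = 0.0007119 (leading).

(a) P = 2.065e-05 W  (b) Q = -0.02901 VAR  (c) S = 0.02901 VA  (d) PF = 0.0007119 (leading)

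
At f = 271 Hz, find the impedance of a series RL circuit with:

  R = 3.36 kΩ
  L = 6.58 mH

Step 1 — Angular frequency: ω = 2π·f = 2π·271 = 1703 rad/s.
Step 2 — Component impedances:
  R: Z = R = 3360 Ω
  L: Z = jωL = j·1703·0.00658 = 0 + j11.2 Ω
Step 3 — Series combination: Z_total = R + L = 3360 + j11.2 Ω = 3360∠0.2° Ω.

Z = 3360 + j11.2 Ω = 3360∠0.2° Ω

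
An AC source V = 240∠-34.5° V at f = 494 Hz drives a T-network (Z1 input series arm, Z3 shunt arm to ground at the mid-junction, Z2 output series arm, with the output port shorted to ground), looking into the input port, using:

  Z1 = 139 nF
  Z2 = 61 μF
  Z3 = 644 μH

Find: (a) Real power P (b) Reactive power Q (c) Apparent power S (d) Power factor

Step 1 — Angular frequency: ω = 2π·f = 2π·494 = 3104 rad/s.
Step 2 — Component impedances:
  Z1: Z = 1/(jωC) = -j/(ω·C) = 0 - j2318 Ω
  Z2: Z = 1/(jωC) = -j/(ω·C) = 0 - j5.282 Ω
  Z3: Z = jωL = j·3104·0.000644 = 0 + j1.999 Ω
Step 3 — With the output port shorted to ground, the output series arm Z2 runs from the junction to ground; the shunt arm Z3 also runs from the junction to ground. They appear in parallel: Z3 || Z2 = 0 + j3.216 Ω.
Step 4 — Series with input arm Z1: Z_in = Z1 + (Z3 || Z2) = 0 - j2315 Ω = 2315∠-90.0° Ω.
Step 5 — Source phasor: V = 240∠-34.5° V = 197.8 - j135.9 V.
Step 6 — Current: I = V / Z = 0.05873 + j0.08545 A = 0.1037∠55.5° A.
Step 7 — Complex power: S = V·I* = 0 - j24.89 VA.
Step 8 — Real power: P = Re(S) = 0 W.
Step 9 — Reactive power: Q = Im(S) = -24.89 VAR.
Step 10 — Apparent power: |S| = 24.89 VA.
Step 11 — Power factor: PF = P/|S| = 0 (leading).

(a) P = 0 W  (b) Q = -24.89 VAR  (c) S = 24.89 VA  (d) PF = 0 (leading)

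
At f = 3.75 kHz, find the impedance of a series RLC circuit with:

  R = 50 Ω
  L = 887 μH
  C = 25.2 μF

Step 1 — Angular frequency: ω = 2π·f = 2π·3750 = 2.356e+04 rad/s.
Step 2 — Component impedances:
  R: Z = R = 50 Ω
  L: Z = jωL = j·2.356e+04·0.000887 = 0 + j20.9 Ω
  C: Z = 1/(jωC) = -j/(ω·C) = 0 - j1.684 Ω
Step 3 — Series combination: Z_total = R + L + C = 50 + j19.22 Ω = 53.57∠21.0° Ω.

Z = 50 + j19.22 Ω = 53.57∠21.0° Ω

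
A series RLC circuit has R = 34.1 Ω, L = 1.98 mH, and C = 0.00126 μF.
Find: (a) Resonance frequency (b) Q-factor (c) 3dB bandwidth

Step 1 — Resonance condition Im(Z)=0 gives ω₀ = 1/√(LC).
Step 2 — ω₀ = 1/√(0.00198·1.26e-09) = 6.331e+05 rad/s.
Step 3 — f₀ = ω₀/(2π) = 1.008e+05 Hz.
Step 4 — Series Q: Q = ω₀L/R = 6.331e+05·0.00198/34.1 = 36.76.
Step 5 — 3dB bandwidth: Δω = ω₀/Q = 1.722e+04 rad/s; BW = Δω/(2π) = 2741 Hz.

(a) f₀ = 1.008e+05 Hz  (b) Q = 36.76  (c) BW = 2741 Hz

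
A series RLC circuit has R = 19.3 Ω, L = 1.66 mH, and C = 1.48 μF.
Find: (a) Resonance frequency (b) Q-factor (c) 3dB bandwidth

Step 1 — Resonance: ω₀ = 1/√(LC) = 1/√(0.00166·1.48e-06) = 2.018e+04 rad/s.
Step 2 — f₀ = ω₀/(2π) = 3211 Hz.
Step 3 — Series Q: Q = ω₀L/R = 2.018e+04·0.00166/19.3 = 1.735.
Step 4 — Bandwidth: Δω = ω₀/Q = 1.163e+04 rad/s; BW = Δω/(2π) = 1850 Hz.

(a) f₀ = 3211 Hz  (b) Q = 1.735  (c) BW = 1850 Hz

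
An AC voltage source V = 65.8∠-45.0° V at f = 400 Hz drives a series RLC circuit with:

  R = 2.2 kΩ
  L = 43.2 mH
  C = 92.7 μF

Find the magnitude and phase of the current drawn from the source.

Step 1 — Angular frequency: ω = 2π·f = 2π·400 = 2513 rad/s.
Step 2 — Component impedances:
  R: Z = R = 2200 Ω
  L: Z = jωL = j·2513·0.0432 = 0 + j108.6 Ω
  C: Z = 1/(jωC) = -j/(ω·C) = 0 - j4.292 Ω
Step 3 — Series combination: Z_total = R + L + C = 2200 + j104.3 Ω = 2202∠2.7° Ω.
Step 4 — Source phasor: V = 65.8∠-45.0° V = 46.53 - j46.53 V.
Step 5 — Ohm's law: I = V / Z_total = (46.53 - j46.53) / (2200 + j104.3) = 0.0201 - j0.0221 A.
Step 6 — Convert to polar: |I| = 0.02988 A, ∠I = -47.7°.

I = 0.02988∠-47.7° A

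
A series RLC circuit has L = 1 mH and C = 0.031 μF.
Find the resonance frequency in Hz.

Step 1 — Resonance condition Im(Z)=0 gives ω₀ = 1/√(LC).
Step 2 — ω₀ = 1/√(0.001·3.1e-08) = 1.796e+05 rad/s.
Step 3 — f₀ = ω₀/(2π) = 2.859e+04 Hz.

f₀ = 2.859e+04 Hz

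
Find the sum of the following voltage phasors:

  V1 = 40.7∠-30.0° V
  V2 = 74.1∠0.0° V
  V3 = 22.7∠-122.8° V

Step 1 — Convert each phasor to rectangular form:
  V1 = 40.7·(cos(-30.0°) + j·sin(-30.0°)) = 35.25 - j20.35 V
  V2 = 74.1·(cos(0.0°) + j·sin(0.0°)) = 74.1 V
  V3 = 22.7·(cos(-122.8°) + j·sin(-122.8°)) = -12.3 - j19.08 V
Step 2 — Sum components: V_total = 97.05 - j39.43 V.
Step 3 — Convert to polar: |V_total| = 104.8 V, ∠V_total = -22.1°.

V_total = 104.8∠-22.1° V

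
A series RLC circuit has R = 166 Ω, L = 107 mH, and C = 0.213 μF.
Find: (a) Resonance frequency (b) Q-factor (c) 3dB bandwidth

Step 1 — Resonance: ω₀ = 1/√(LC) = 1/√(0.107·2.13e-07) = 6624 rad/s.
Step 2 — f₀ = ω₀/(2π) = 1054 Hz.
Step 3 — Series Q: Q = ω₀L/R = 6624·0.107/166 = 4.27.
Step 4 — Bandwidth: Δω = ω₀/Q = 1551 rad/s; BW = Δω/(2π) = 246.9 Hz.

(a) f₀ = 1054 Hz  (b) Q = 4.27  (c) BW = 246.9 Hz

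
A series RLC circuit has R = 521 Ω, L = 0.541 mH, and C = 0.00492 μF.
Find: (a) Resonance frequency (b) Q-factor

Step 1 — Resonance condition Im(Z)=0 gives ω₀ = 1/√(LC).
Step 2 — ω₀ = 1/√(0.000541·4.92e-09) = 6.129e+05 rad/s.
Step 3 — f₀ = ω₀/(2π) = 9.755e+04 Hz.
Step 4 — Series Q: Q = ω₀L/R = 6.129e+05·0.000541/521 = 0.6365.

(a) f₀ = 9.755e+04 Hz  (b) Q = 0.6365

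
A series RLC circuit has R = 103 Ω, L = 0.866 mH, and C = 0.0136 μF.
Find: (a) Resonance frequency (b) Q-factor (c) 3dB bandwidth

Step 1 — Resonance: ω₀ = 1/√(LC) = 1/√(0.000866·1.36e-08) = 2.914e+05 rad/s.
Step 2 — f₀ = ω₀/(2π) = 4.638e+04 Hz.
Step 3 — Series Q: Q = ω₀L/R = 2.914e+05·0.000866/103 = 2.45.
Step 4 — Bandwidth: Δω = ω₀/Q = 1.189e+05 rad/s; BW = Δω/(2π) = 1.893e+04 Hz.

(a) f₀ = 4.638e+04 Hz  (b) Q = 2.45  (c) BW = 1.893e+04 Hz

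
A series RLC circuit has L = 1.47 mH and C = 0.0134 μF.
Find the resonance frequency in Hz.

Step 1 — Resonance condition Im(Z)=0 gives ω₀ = 1/√(LC).
Step 2 — ω₀ = 1/√(0.00147·1.34e-08) = 2.253e+05 rad/s.
Step 3 — f₀ = ω₀/(2π) = 3.586e+04 Hz.

f₀ = 3.586e+04 Hz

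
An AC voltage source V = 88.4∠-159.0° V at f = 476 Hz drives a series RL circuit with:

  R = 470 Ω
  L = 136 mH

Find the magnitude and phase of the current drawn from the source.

Step 1 — Angular frequency: ω = 2π·f = 2π·476 = 2991 rad/s.
Step 2 — Component impedances:
  R: Z = R = 470 Ω
  L: Z = jωL = j·2991·0.136 = 0 + j406.7 Ω
Step 3 — Series combination: Z_total = R + L = 470 + j406.7 Ω = 621.6∠40.9° Ω.
Step 4 — Source phasor: V = 88.4∠-159.0° V = -82.53 - j31.68 V.
Step 5 — Ohm's law: I = V / Z_total = (-82.53 - j31.68) / (470 + j406.7) = -0.1338 + j0.04835 A.
Step 6 — Convert to polar: |I| = 0.1422 A, ∠I = 160.1°.

I = 0.1422∠160.1° A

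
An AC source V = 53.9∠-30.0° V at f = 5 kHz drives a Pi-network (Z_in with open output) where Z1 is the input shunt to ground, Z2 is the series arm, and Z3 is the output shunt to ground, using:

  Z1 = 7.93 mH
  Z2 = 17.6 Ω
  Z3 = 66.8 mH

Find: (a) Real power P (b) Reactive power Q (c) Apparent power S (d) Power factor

Step 1 — Angular frequency: ω = 2π·f = 2π·5000 = 3.142e+04 rad/s.
Step 2 — Component impedances:
  Z1: Z = jωL = j·3.142e+04·0.00793 = 0 + j249.1 Ω
  Z2: Z = R = 17.6 Ω
  Z3: Z = jωL = j·3.142e+04·0.0668 = 0 + j2099 Ω
Step 3 — With open output, the series arm Z2 and the output shunt Z3 appear in series to ground: Z2 + Z3 = 17.6 + j2099 Ω.
Step 4 — Parallel with input shunt Z1: Z_in = Z1 || (Z2 + Z3) = 0.1982 + j222.7 Ω = 222.7∠89.9° Ω.
Step 5 — Source phasor: V = 53.9∠-30.0° V = 46.68 - j26.95 V.
Step 6 — Current: I = V / Z = -0.1208 - j0.2097 A = 0.242∠-119.9° A.
Step 7 — Complex power: S = V·I* = 0.01161 + j13.05 VA.
Step 8 — Real power: P = Re(S) = 0.01161 W.
Step 9 — Reactive power: Q = Im(S) = 13.05 VAR.
Step 10 — Apparent power: |S| = 13.05 VA.
Step 11 — Power factor: PF = P/|S| = 0.0008899 (lagging).

(a) P = 0.01161 W  (b) Q = 13.05 VAR  (c) S = 13.05 VA  (d) PF = 0.0008899 (lagging)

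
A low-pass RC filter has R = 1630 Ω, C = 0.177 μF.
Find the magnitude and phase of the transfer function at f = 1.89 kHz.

Step 1 — Angular frequency: ω = 2π·1890 = 1.188e+04 rad/s.
Step 2 — Transfer function: H(jω) = 1/(1 + jωRC).
Step 3 — Denominator: 1 + jωRC = 1 + j·1.188e+04·1630·1.77e-07 = 1 + j3.426.
Step 4 — H = 0.0785 - j0.269.
Step 5 — Magnitude: |H| = 0.2802 (-11.1 dB); phase: φ = -73.7°.

|H| = 0.2802 (-11.1 dB), φ = -73.7°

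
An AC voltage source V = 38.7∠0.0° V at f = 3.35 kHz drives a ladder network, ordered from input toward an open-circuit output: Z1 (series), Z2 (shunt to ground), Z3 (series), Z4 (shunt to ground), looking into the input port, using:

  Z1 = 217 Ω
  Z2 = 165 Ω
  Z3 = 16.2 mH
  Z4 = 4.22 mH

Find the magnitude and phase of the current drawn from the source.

Step 1 — Angular frequency: ω = 2π·f = 2π·3350 = 2.105e+04 rad/s.
Step 2 — Component impedances:
  Z1: Z = R = 217 Ω
  Z2: Z = R = 165 Ω
  Z3: Z = jωL = j·2.105e+04·0.0162 = 0 + j341 Ω
  Z4: Z = jωL = j·2.105e+04·0.00422 = 0 + j88.83 Ω
Step 3 — Ladder network (open output): work backward from the far end, alternating series and parallel combinations. Z_in = 360.8 + j55.21 Ω = 365∠8.7° Ω.
Step 4 — Source phasor: V = 38.7∠0.0° V = 38.7 V.
Step 5 — Ohm's law: I = V / Z_total = (38.7) / (360.8 + j55.21) = 0.1048 - j0.01604 A.
Step 6 — Convert to polar: |I| = 0.106 A, ∠I = -8.7°.

I = 0.106∠-8.7° A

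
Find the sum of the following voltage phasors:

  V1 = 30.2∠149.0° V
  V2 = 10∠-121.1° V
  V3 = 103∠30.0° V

Step 1 — Convert each phasor to rectangular form:
  V1 = 30.2·(cos(149.0°) + j·sin(149.0°)) = -25.89 + j15.55 V
  V2 = 10·(cos(-121.1°) + j·sin(-121.1°)) = -5.165 - j8.563 V
  V3 = 103·(cos(30.0°) + j·sin(30.0°)) = 89.2 + j51.5 V
Step 2 — Sum components: V_total = 58.15 + j58.49 V.
Step 3 — Convert to polar: |V_total| = 82.48 V, ∠V_total = 45.2°.

V_total = 82.48∠45.2° V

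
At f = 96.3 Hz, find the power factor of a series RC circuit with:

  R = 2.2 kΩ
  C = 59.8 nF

Step 1 — Angular frequency: ω = 2π·f = 2π·96.3 = 605.1 rad/s.
Step 2 — Component impedances:
  R: Z = R = 2200 Ω
  C: Z = 1/(jωC) = -j/(ω·C) = 0 - j2.764e+04 Ω
Step 3 — Series combination: Z_total = R + C = 2200 - j2.764e+04 Ω = 2.772e+04∠-85.4° Ω.
Step 4 — Power factor: PF = cos(φ) = Re(Z)/|Z| = 2200/27725 = 0.07935.
Step 5 — Type: Im(Z) = -2.764e+04 ⇒ leading (phase φ = -85.4°).

PF = 0.07935 (leading, φ = -85.4°)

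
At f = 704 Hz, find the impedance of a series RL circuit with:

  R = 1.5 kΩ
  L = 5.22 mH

Step 1 — Angular frequency: ω = 2π·f = 2π·704 = 4423 rad/s.
Step 2 — Component impedances:
  R: Z = R = 1500 Ω
  L: Z = jωL = j·4423·0.00522 = 0 + j23.09 Ω
Step 3 — Series combination: Z_total = R + L = 1500 + j23.09 Ω = 1500∠0.9° Ω.

Z = 1500 + j23.09 Ω = 1500∠0.9° Ω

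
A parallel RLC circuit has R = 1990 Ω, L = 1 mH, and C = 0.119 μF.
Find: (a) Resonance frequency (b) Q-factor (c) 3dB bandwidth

Step 1 — Resonance: ω₀ = 1/√(LC) = 1/√(0.001·1.19e-07) = 9.167e+04 rad/s.
Step 2 — f₀ = ω₀/(2π) = 1.459e+04 Hz.
Step 3 — Parallel Q: Q = R/(ω₀L) = 1990/(9.167e+04·0.001) = 21.71.
Step 4 — Bandwidth: Δω = ω₀/Q = 4223 rad/s; BW = Δω/(2π) = 672.1 Hz.

(a) f₀ = 1.459e+04 Hz  (b) Q = 21.71  (c) BW = 672.1 Hz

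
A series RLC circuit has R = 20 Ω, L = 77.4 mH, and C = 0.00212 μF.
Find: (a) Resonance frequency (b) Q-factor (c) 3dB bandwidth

Step 1 — Resonance condition Im(Z)=0 gives ω₀ = 1/√(LC).
Step 2 — ω₀ = 1/√(0.0774·2.12e-09) = 7.807e+04 rad/s.
Step 3 — f₀ = ω₀/(2π) = 1.242e+04 Hz.
Step 4 — Series Q: Q = ω₀L/R = 7.807e+04·0.0774/20 = 302.1.
Step 5 — 3dB bandwidth: Δω = ω₀/Q = 258.4 rad/s; BW = Δω/(2π) = 41.13 Hz.

(a) f₀ = 1.242e+04 Hz  (b) Q = 302.1  (c) BW = 41.13 Hz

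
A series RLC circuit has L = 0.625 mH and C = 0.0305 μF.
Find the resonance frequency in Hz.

Step 1 — Resonance condition Im(Z)=0 gives ω₀ = 1/√(LC).
Step 2 — ω₀ = 1/√(0.000625·3.05e-08) = 2.29e+05 rad/s.
Step 3 — f₀ = ω₀/(2π) = 3.645e+04 Hz.

f₀ = 3.645e+04 Hz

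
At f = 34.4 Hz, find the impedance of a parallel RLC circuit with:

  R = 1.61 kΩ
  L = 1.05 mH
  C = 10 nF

Step 1 — Angular frequency: ω = 2π·f = 2π·34.4 = 216.1 rad/s.
Step 2 — Component impedances:
  R: Z = R = 1610 Ω
  L: Z = jωL = j·216.1·0.00105 = 0 + j0.2269 Ω
  C: Z = 1/(jωC) = -j/(ω·C) = 0 - j4.627e+05 Ω
Step 3 — Parallel combination: 1/Z_total = 1/R + 1/L + 1/C; Z_total = 3.199e-05 + j0.2269 Ω = 0.2269∠90.0° Ω.

Z = 3.199e-05 + j0.2269 Ω = 0.2269∠90.0° Ω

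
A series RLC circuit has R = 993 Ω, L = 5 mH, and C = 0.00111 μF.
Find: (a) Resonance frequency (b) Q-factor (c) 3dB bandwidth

Step 1 — Resonance: ω₀ = 1/√(LC) = 1/√(0.005·1.11e-09) = 4.245e+05 rad/s.
Step 2 — f₀ = ω₀/(2π) = 6.756e+04 Hz.
Step 3 — Series Q: Q = ω₀L/R = 4.245e+05·0.005/993 = 2.137.
Step 4 — Bandwidth: Δω = ω₀/Q = 1.986e+05 rad/s; BW = Δω/(2π) = 3.161e+04 Hz.

(a) f₀ = 6.756e+04 Hz  (b) Q = 2.137  (c) BW = 3.161e+04 Hz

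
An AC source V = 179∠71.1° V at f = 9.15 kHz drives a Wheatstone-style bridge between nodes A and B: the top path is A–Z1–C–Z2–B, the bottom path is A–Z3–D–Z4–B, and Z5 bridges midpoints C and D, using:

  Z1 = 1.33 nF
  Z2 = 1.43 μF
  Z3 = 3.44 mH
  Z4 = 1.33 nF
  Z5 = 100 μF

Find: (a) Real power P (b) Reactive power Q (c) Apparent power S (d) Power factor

Step 1 — Angular frequency: ω = 2π·f = 2π·9150 = 5.749e+04 rad/s.
Step 2 — Component impedances:
  Z1: Z = 1/(jωC) = -j/(ω·C) = 0 - j1.308e+04 Ω
  Z2: Z = 1/(jωC) = -j/(ω·C) = 0 - j12.16 Ω
  Z3: Z = jωL = j·5.749e+04·0.00344 = 0 + j197.8 Ω
  Z4: Z = 1/(jωC) = -j/(ω·C) = 0 - j1.308e+04 Ω
  Z5: Z = 1/(jωC) = -j/(ω·C) = 0 - j0.1739 Ω
Step 3 — Bridge requires nodal analysis (the Z5 bridge couples midpoints C and D, so the two paths cannot be reduced to a simple series/parallel combination). Setting node B to ground and injecting 1 A at node A, the 3-node admittance system at A, C, D solves to V_A = Z_AB = 0 + j188.5 Ω = 188.5∠90.0° Ω.
Step 4 — Source phasor: V = 179∠71.1° V = 57.98 + j169.3 V.
Step 5 — Current: I = V / Z = 0.8985 - j0.3076 A = 0.9497∠-18.9° A.
Step 6 — Complex power: S = V·I* = 0 + j170 VA.
Step 7 — Real power: P = Re(S) = 0 W.
Step 8 — Reactive power: Q = Im(S) = 170 VAR.
Step 9 — Apparent power: |S| = 170 VA.
Step 10 — Power factor: PF = P/|S| = 0 (lagging).

(a) P = 0 W  (b) Q = 170 VAR  (c) S = 170 VA  (d) PF = 0 (lagging)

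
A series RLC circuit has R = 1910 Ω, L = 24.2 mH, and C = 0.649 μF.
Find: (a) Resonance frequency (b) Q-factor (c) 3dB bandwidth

Step 1 — Resonance: ω₀ = 1/√(LC) = 1/√(0.0242·6.49e-07) = 7979 rad/s.
Step 2 — f₀ = ω₀/(2π) = 1270 Hz.
Step 3 — Series Q: Q = ω₀L/R = 7979·0.0242/1910 = 0.1011.
Step 4 — Bandwidth: Δω = ω₀/Q = 7.893e+04 rad/s; BW = Δω/(2π) = 1.256e+04 Hz.

(a) f₀ = 1270 Hz  (b) Q = 0.1011  (c) BW = 1.256e+04 Hz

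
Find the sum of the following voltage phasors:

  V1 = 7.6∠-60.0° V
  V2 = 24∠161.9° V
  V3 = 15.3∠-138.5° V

Step 1 — Convert each phasor to rectangular form:
  V1 = 7.6·(cos(-60.0°) + j·sin(-60.0°)) = 3.8 - j6.582 V
  V2 = 24·(cos(161.9°) + j·sin(161.9°)) = -22.81 + j7.456 V
  V3 = 15.3·(cos(-138.5°) + j·sin(-138.5°)) = -11.46 - j10.14 V
Step 2 — Sum components: V_total = -30.47 - j9.264 V.
Step 3 — Convert to polar: |V_total| = 31.85 V, ∠V_total = -163.1°.

V_total = 31.85∠-163.1° V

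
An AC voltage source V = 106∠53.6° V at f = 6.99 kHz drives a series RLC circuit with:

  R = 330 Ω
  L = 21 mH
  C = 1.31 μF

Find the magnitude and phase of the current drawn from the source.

Step 1 — Angular frequency: ω = 2π·f = 2π·6990 = 4.392e+04 rad/s.
Step 2 — Component impedances:
  R: Z = R = 330 Ω
  L: Z = jωL = j·4.392e+04·0.021 = 0 + j922.3 Ω
  C: Z = 1/(jωC) = -j/(ω·C) = 0 - j17.38 Ω
Step 3 — Series combination: Z_total = R + L + C = 330 + j904.9 Ω = 963.2∠70.0° Ω.
Step 4 — Source phasor: V = 106∠53.6° V = 62.9 + j85.32 V.
Step 5 — Ohm's law: I = V / Z_total = (62.9 + j85.32) / (330 + j904.9) = 0.1056 - j0.03101 A.
Step 6 — Convert to polar: |I| = 0.11 A, ∠I = -16.4°.

I = 0.11∠-16.4° A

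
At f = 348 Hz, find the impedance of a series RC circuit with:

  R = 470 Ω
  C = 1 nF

Step 1 — Angular frequency: ω = 2π·f = 2π·348 = 2187 rad/s.
Step 2 — Component impedances:
  R: Z = R = 470 Ω
  C: Z = 1/(jωC) = -j/(ω·C) = 0 - j4.573e+05 Ω
Step 3 — Series combination: Z_total = R + C = 470 - j4.573e+05 Ω = 4.573e+05∠-89.9° Ω.

Z = 470 - j4.573e+05 Ω = 4.573e+05∠-89.9° Ω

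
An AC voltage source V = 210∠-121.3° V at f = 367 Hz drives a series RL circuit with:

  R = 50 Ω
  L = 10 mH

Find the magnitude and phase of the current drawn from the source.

Step 1 — Angular frequency: ω = 2π·f = 2π·367 = 2306 rad/s.
Step 2 — Component impedances:
  R: Z = R = 50 Ω
  L: Z = jωL = j·2306·0.01 = 0 + j23.06 Ω
Step 3 — Series combination: Z_total = R + L = 50 + j23.06 Ω = 55.06∠24.8° Ω.
Step 4 — Source phasor: V = 210∠-121.3° V = -109.1 - j179.4 V.
Step 5 — Ohm's law: I = V / Z_total = (-109.1 - j179.4) / (50 + j23.06) = -3.164 - j2.13 A.
Step 6 — Convert to polar: |I| = 3.814 A, ∠I = -146.1°.

I = 3.814∠-146.1° A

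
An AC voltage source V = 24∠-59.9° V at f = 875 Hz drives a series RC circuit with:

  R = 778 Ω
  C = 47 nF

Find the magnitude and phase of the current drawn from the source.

Step 1 — Angular frequency: ω = 2π·f = 2π·875 = 5498 rad/s.
Step 2 — Component impedances:
  R: Z = R = 778 Ω
  C: Z = 1/(jωC) = -j/(ω·C) = 0 - j3870 Ω
Step 3 — Series combination: Z_total = R + C = 778 - j3870 Ω = 3947∠-78.6° Ω.
Step 4 — Source phasor: V = 24∠-59.9° V = 12.04 - j20.76 V.
Step 5 — Ohm's law: I = V / Z_total = (12.04 - j20.76) / (778 - j3870) = 0.005758 + j0.001953 A.
Step 6 — Convert to polar: |I| = 0.00608 A, ∠I = 18.7°.

I = 0.00608∠18.7° A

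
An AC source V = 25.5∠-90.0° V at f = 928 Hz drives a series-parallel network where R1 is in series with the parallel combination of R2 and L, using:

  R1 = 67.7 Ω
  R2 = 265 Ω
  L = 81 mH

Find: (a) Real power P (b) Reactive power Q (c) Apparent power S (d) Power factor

Step 1 — Angular frequency: ω = 2π·f = 2π·928 = 5831 rad/s.
Step 2 — Component impedances:
  R1: Z = R = 67.7 Ω
  R2: Z = R = 265 Ω
  L: Z = jωL = j·5831·0.081 = 0 + j472.3 Ω
Step 3 — Parallel branch: R2 || L = 1/(1/R2 + 1/L) = 201.5 + j113.1 Ω.
Step 4 — Series with R1: Z_total = R1 + (R2 || L) = 269.2 + j113.1 Ω = 292∠22.8° Ω.
Step 5 — Source phasor: V = 25.5∠-90.0° V = 0 - j25.5 V.
Step 6 — Current: I = V / Z = -0.03381 - j0.08051 A = 0.08732∠-112.8° A.
Step 7 — Complex power: S = V·I* = 2.053 + j0.8622 VA.
Step 8 — Real power: P = Re(S) = 2.053 W.
Step 9 — Reactive power: Q = Im(S) = 0.8622 VAR.
Step 10 — Apparent power: |S| = 2.227 VA.
Step 11 — Power factor: PF = P/|S| = 0.922 (lagging).

(a) P = 2.053 W  (b) Q = 0.8622 VAR  (c) S = 2.227 VA  (d) PF = 0.922 (lagging)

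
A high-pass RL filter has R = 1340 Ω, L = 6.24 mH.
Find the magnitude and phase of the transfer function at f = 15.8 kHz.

Step 1 — Angular frequency: ω = 2π·1.58e+04 = 9.927e+04 rad/s.
Step 2 — Transfer function: H(jω) = jωL/(R + jωL).
Step 3 — Numerator jωL = j·619.5; denominator R + jωL = 1340 + j619.5.
Step 4 — H = 0.1761 + j0.3809.
Step 5 — Magnitude: |H| = 0.4196 (-7.5 dB); phase: φ = 65.2°.

|H| = 0.4196 (-7.5 dB), φ = 65.2°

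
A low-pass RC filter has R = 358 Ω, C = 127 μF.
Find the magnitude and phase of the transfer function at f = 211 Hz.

Step 1 — Angular frequency: ω = 2π·211 = 1326 rad/s.
Step 2 — Transfer function: H(jω) = 1/(1 + jωRC).
Step 3 — Denominator: 1 + jωRC = 1 + j·1326·358·0.000127 = 1 + j60.28.
Step 4 — H = 0.0002752 - j0.01659.
Step 5 — Magnitude: |H| = 0.01659 (-35.6 dB); phase: φ = -89.0°.

|H| = 0.01659 (-35.6 dB), φ = -89.0°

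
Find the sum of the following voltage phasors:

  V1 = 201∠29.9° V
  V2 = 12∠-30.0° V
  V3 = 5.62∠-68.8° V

Step 1 — Convert each phasor to rectangular form:
  V1 = 201·(cos(29.9°) + j·sin(29.9°)) = 174.2 + j100.2 V
  V2 = 12·(cos(-30.0°) + j·sin(-30.0°)) = 10.39 - j6 V
  V3 = 5.62·(cos(-68.8°) + j·sin(-68.8°)) = 2.032 - j5.24 V
Step 2 — Sum components: V_total = 186.7 + j88.96 V.
Step 3 — Convert to polar: |V_total| = 206.8 V, ∠V_total = 25.5°.

V_total = 206.8∠25.5° V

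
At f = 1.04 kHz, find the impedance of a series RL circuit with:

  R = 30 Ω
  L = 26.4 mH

Step 1 — Angular frequency: ω = 2π·f = 2π·1040 = 6535 rad/s.
Step 2 — Component impedances:
  R: Z = R = 30 Ω
  L: Z = jωL = j·6535·0.0264 = 0 + j172.5 Ω
Step 3 — Series combination: Z_total = R + L = 30 + j172.5 Ω = 175.1∠80.1° Ω.

Z = 30 + j172.5 Ω = 175.1∠80.1° Ω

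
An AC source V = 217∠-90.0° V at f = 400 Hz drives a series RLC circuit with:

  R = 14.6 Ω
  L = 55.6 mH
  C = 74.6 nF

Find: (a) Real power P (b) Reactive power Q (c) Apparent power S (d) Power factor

Step 1 — Angular frequency: ω = 2π·f = 2π·400 = 2513 rad/s.
Step 2 — Component impedances:
  R: Z = R = 14.6 Ω
  L: Z = jωL = j·2513·0.0556 = 0 + j139.7 Ω
  C: Z = 1/(jωC) = -j/(ω·C) = 0 - j5334 Ω
Step 3 — Series combination: Z_total = R + L + C = 14.6 - j5194 Ω = 5194∠-89.8° Ω.
Step 4 — Source phasor: V = 217∠-90.0° V = 0 - j217 V.
Step 5 — Current: I = V / Z = 0.04178 - j0.0001174 A = 0.04178∠-0.2° A.
Step 6 — Complex power: S = V·I* = 0.02549 - j9.066 VA.
Step 7 — Real power: P = Re(S) = 0.02549 W.
Step 8 — Reactive power: Q = Im(S) = -9.066 VAR.
Step 9 — Apparent power: |S| = 9.066 VA.
Step 10 — Power factor: PF = P/|S| = 0.002811 (leading).

(a) P = 0.02549 W  (b) Q = -9.066 VAR  (c) S = 9.066 VA  (d) PF = 0.002811 (leading)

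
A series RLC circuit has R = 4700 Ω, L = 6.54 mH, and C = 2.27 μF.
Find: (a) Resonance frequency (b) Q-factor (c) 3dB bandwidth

Step 1 — Resonance: ω₀ = 1/√(LC) = 1/√(0.00654·2.27e-06) = 8207 rad/s.
Step 2 — f₀ = ω₀/(2π) = 1306 Hz.
Step 3 — Series Q: Q = ω₀L/R = 8207·0.00654/4700 = 0.01142.
Step 4 — Bandwidth: Δω = ω₀/Q = 7.187e+05 rad/s; BW = Δω/(2π) = 1.144e+05 Hz.

(a) f₀ = 1306 Hz  (b) Q = 0.01142  (c) BW = 1.144e+05 Hz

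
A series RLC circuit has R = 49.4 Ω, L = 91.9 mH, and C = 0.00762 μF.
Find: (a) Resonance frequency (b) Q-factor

Step 1 — Resonance condition Im(Z)=0 gives ω₀ = 1/√(LC).
Step 2 — ω₀ = 1/√(0.0919·7.62e-09) = 3.779e+04 rad/s.
Step 3 — f₀ = ω₀/(2π) = 6014 Hz.
Step 4 — Series Q: Q = ω₀L/R = 3.779e+04·0.0919/49.4 = 70.3.

(a) f₀ = 6014 Hz  (b) Q = 70.3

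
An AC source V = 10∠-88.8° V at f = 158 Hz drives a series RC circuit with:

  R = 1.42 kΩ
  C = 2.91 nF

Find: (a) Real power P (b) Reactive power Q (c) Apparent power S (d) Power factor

Step 1 — Angular frequency: ω = 2π·f = 2π·158 = 992.7 rad/s.
Step 2 — Component impedances:
  R: Z = R = 1420 Ω
  C: Z = 1/(jωC) = -j/(ω·C) = 0 - j3.462e+05 Ω
Step 3 — Series combination: Z_total = R + C = 1420 - j3.462e+05 Ω = 3.462e+05∠-89.8° Ω.
Step 4 — Source phasor: V = 10∠-88.8° V = 0.2094 - j9.998 V.
Step 5 — Current: I = V / Z = 2.888e-05 + j4.865e-07 A = 2.889e-05∠1.0° A.
Step 6 — Complex power: S = V·I* = 1.185e-06 - j0.0002889 VA.
Step 7 — Real power: P = Re(S) = 1.185e-06 W.
Step 8 — Reactive power: Q = Im(S) = -0.0002889 VAR.
Step 9 — Apparent power: |S| = 0.0002889 VA.
Step 10 — Power factor: PF = P/|S| = 0.004102 (leading).

(a) P = 1.185e-06 W  (b) Q = -0.0002889 VAR  (c) S = 0.0002889 VA  (d) PF = 0.004102 (leading)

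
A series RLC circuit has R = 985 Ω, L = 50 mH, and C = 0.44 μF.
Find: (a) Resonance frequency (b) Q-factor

Step 1 — Resonance condition Im(Z)=0 gives ω₀ = 1/√(LC).
Step 2 — ω₀ = 1/√(0.05·4.4e-07) = 6742 rad/s.
Step 3 — f₀ = ω₀/(2π) = 1073 Hz.
Step 4 — Series Q: Q = ω₀L/R = 6742·0.05/985 = 0.3422.

(a) f₀ = 1073 Hz  (b) Q = 0.3422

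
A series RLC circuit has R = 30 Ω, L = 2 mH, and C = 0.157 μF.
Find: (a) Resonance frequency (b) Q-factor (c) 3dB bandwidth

Step 1 — Resonance: ω₀ = 1/√(LC) = 1/√(0.002·1.57e-07) = 5.643e+04 rad/s.
Step 2 — f₀ = ω₀/(2π) = 8982 Hz.
Step 3 — Series Q: Q = ω₀L/R = 5.643e+04·0.002/30 = 3.762.
Step 4 — Bandwidth: Δω = ω₀/Q = 1.5e+04 rad/s; BW = Δω/(2π) = 2387 Hz.

(a) f₀ = 8982 Hz  (b) Q = 3.762  (c) BW = 2387 Hz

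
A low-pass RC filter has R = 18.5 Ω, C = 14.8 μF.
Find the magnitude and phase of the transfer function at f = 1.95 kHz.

Step 1 — Angular frequency: ω = 2π·1950 = 1.225e+04 rad/s.
Step 2 — Transfer function: H(jω) = 1/(1 + jωRC).
Step 3 — Denominator: 1 + jωRC = 1 + j·1.225e+04·18.5·1.48e-05 = 1 + j3.355.
Step 4 — H = 0.08161 - j0.2738.
Step 5 — Magnitude: |H| = 0.2857 (-10.9 dB); phase: φ = -73.4°.

|H| = 0.2857 (-10.9 dB), φ = -73.4°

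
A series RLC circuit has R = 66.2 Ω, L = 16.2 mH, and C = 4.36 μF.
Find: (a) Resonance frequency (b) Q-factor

Step 1 — Resonance condition Im(Z)=0 gives ω₀ = 1/√(LC).
Step 2 — ω₀ = 1/√(0.0162·4.36e-06) = 3763 rad/s.
Step 3 — f₀ = ω₀/(2π) = 598.9 Hz.
Step 4 — Series Q: Q = ω₀L/R = 3763·0.0162/66.2 = 0.9208.

(a) f₀ = 598.9 Hz  (b) Q = 0.9208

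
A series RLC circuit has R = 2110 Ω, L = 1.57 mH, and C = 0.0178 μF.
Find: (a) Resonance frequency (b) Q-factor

Step 1 — Resonance condition Im(Z)=0 gives ω₀ = 1/√(LC).
Step 2 — ω₀ = 1/√(0.00157·1.78e-08) = 1.892e+05 rad/s.
Step 3 — f₀ = ω₀/(2π) = 3.011e+04 Hz.
Step 4 — Series Q: Q = ω₀L/R = 1.892e+05·0.00157/2110 = 0.1408.

(a) f₀ = 3.011e+04 Hz  (b) Q = 0.1408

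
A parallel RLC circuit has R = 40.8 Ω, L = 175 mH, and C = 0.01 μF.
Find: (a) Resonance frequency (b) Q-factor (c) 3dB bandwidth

Step 1 — Resonance: ω₀ = 1/√(LC) = 1/√(0.175·1e-08) = 2.39e+04 rad/s.
Step 2 — f₀ = ω₀/(2π) = 3805 Hz.
Step 3 — Parallel Q: Q = R/(ω₀L) = 40.8/(2.39e+04·0.175) = 0.009753.
Step 4 — Bandwidth: Δω = ω₀/Q = 2.451e+06 rad/s; BW = Δω/(2π) = 3.901e+05 Hz.

(a) f₀ = 3805 Hz  (b) Q = 0.009753  (c) BW = 3.901e+05 Hz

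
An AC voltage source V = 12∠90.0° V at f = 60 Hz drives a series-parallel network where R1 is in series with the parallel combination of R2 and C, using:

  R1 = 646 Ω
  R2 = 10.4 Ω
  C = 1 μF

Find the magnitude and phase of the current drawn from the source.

Step 1 — Angular frequency: ω = 2π·f = 2π·60 = 377 rad/s.
Step 2 — Component impedances:
  R1: Z = R = 646 Ω
  R2: Z = R = 10.4 Ω
  C: Z = 1/(jωC) = -j/(ω·C) = 0 - j2653 Ω
Step 3 — Parallel branch: R2 || C = 1/(1/R2 + 1/C) = 10.4 - j0.04077 Ω.
Step 4 — Series with R1: Z_total = R1 + (R2 || C) = 656.4 - j0.04077 Ω = 656.4∠-0.0° Ω.
Step 5 — Source phasor: V = 12∠90.0° V = 0 + j12 V.
Step 6 — Ohm's law: I = V / Z_total = (0 + j12) / (656.4 - j0.04077) = -1.136e-06 + j0.01828 A.
Step 7 — Convert to polar: |I| = 0.01828 A, ∠I = 90.0°.

I = 0.01828∠90.0° A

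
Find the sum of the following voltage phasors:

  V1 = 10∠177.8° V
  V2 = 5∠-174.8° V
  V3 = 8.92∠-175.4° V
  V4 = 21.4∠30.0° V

Step 1 — Convert each phasor to rectangular form:
  V1 = 10·(cos(177.8°) + j·sin(177.8°)) = -9.993 + j0.3839 V
  V2 = 5·(cos(-174.8°) + j·sin(-174.8°)) = -4.979 - j0.4532 V
  V3 = 8.92·(cos(-175.4°) + j·sin(-175.4°)) = -8.891 - j0.7154 V
  V4 = 21.4·(cos(30.0°) + j·sin(30.0°)) = 18.53 + j10.7 V
Step 2 — Sum components: V_total = -5.33 + j9.915 V.
Step 3 — Convert to polar: |V_total| = 11.26 V, ∠V_total = 118.3°.

V_total = 11.26∠118.3° V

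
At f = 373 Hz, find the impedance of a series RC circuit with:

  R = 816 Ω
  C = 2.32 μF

Step 1 — Angular frequency: ω = 2π·f = 2π·373 = 2344 rad/s.
Step 2 — Component impedances:
  R: Z = R = 816 Ω
  C: Z = 1/(jωC) = -j/(ω·C) = 0 - j183.9 Ω
Step 3 — Series combination: Z_total = R + C = 816 - j183.9 Ω = 836.5∠-12.7° Ω.

Z = 816 - j183.9 Ω = 836.5∠-12.7° Ω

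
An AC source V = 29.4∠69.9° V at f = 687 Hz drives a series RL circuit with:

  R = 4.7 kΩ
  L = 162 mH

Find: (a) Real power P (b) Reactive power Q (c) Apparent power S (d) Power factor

Step 1 — Angular frequency: ω = 2π·f = 2π·687 = 4317 rad/s.
Step 2 — Component impedances:
  R: Z = R = 4700 Ω
  L: Z = jωL = j·4317·0.162 = 0 + j699.3 Ω
Step 3 — Series combination: Z_total = R + L = 4700 + j699.3 Ω = 4752∠8.5° Ω.
Step 4 — Source phasor: V = 29.4∠69.9° V = 10.1 + j27.61 V.
Step 5 — Current: I = V / Z = 0.002958 + j0.005434 A = 0.006187∠61.4° A.
Step 6 — Complex power: S = V·I* = 0.1799 + j0.02677 VA.
Step 7 — Real power: P = Re(S) = 0.1799 W.
Step 8 — Reactive power: Q = Im(S) = 0.02677 VAR.
Step 9 — Apparent power: |S| = 0.1819 VA.
Step 10 — Power factor: PF = P/|S| = 0.9891 (lagging).

(a) P = 0.1799 W  (b) Q = 0.02677 VAR  (c) S = 0.1819 VA  (d) PF = 0.9891 (lagging)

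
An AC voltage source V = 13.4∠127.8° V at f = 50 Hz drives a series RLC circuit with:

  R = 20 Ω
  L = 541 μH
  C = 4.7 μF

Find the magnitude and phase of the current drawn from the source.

Step 1 — Angular frequency: ω = 2π·f = 2π·50 = 314.2 rad/s.
Step 2 — Component impedances:
  R: Z = R = 20 Ω
  L: Z = jωL = j·314.2·0.000541 = 0 + j0.17 Ω
  C: Z = 1/(jωC) = -j/(ω·C) = 0 - j677.3 Ω
Step 3 — Series combination: Z_total = R + L + C = 20 - j677.1 Ω = 677.4∠-88.3° Ω.
Step 4 — Source phasor: V = 13.4∠127.8° V = -8.213 + j10.59 V.
Step 5 — Ohm's law: I = V / Z_total = (-8.213 + j10.59) / (20 - j677.1) = -0.01598 - j0.01166 A.
Step 6 — Convert to polar: |I| = 0.01978 A, ∠I = -143.9°.

I = 0.01978∠-143.9° A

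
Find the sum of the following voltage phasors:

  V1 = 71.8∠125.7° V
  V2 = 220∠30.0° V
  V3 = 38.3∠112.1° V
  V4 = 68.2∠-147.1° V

Step 1 — Convert each phasor to rectangular form:
  V1 = 71.8·(cos(125.7°) + j·sin(125.7°)) = -41.9 + j58.31 V
  V2 = 220·(cos(30.0°) + j·sin(30.0°)) = 190.5 + j110 V
  V3 = 38.3·(cos(112.1°) + j·sin(112.1°)) = -14.41 + j35.49 V
  V4 = 68.2·(cos(-147.1°) + j·sin(-147.1°)) = -57.26 - j37.04 V
Step 2 — Sum components: V_total = 76.96 + j166.7 V.
Step 3 — Convert to polar: |V_total| = 183.7 V, ∠V_total = 65.2°.

V_total = 183.7∠65.2° V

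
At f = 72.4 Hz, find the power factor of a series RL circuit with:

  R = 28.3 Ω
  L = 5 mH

Step 1 — Angular frequency: ω = 2π·f = 2π·72.4 = 454.9 rad/s.
Step 2 — Component impedances:
  R: Z = R = 28.3 Ω
  L: Z = jωL = j·454.9·0.005 = 0 + j2.275 Ω
Step 3 — Series combination: Z_total = R + L = 28.3 + j2.275 Ω = 28.39∠4.6° Ω.
Step 4 — Power factor: PF = cos(φ) = Re(Z)/|Z| = 28.3/28.39 = 0.9968.
Step 5 — Type: Im(Z) = 2.275 ⇒ lagging (phase φ = 4.6°).

PF = 0.9968 (lagging, φ = 4.6°)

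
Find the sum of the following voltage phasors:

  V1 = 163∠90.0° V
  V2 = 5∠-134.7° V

Step 1 — Convert each phasor to rectangular form:
  V1 = 163·(cos(90.0°) + j·sin(90.0°)) = 0 + j163 V
  V2 = 5·(cos(-134.7°) + j·sin(-134.7°)) = -3.517 - j3.554 V
Step 2 — Sum components: V_total = -3.517 + j159.4 V.
Step 3 — Convert to polar: |V_total| = 159.5 V, ∠V_total = 91.3°.

V_total = 159.5∠91.3° V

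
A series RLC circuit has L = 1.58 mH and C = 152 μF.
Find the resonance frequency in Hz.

Step 1 — Resonance condition Im(Z)=0 gives ω₀ = 1/√(LC).
Step 2 — ω₀ = 1/√(0.00158·0.000152) = 2041 rad/s.
Step 3 — f₀ = ω₀/(2π) = 324.8 Hz.

f₀ = 324.8 Hz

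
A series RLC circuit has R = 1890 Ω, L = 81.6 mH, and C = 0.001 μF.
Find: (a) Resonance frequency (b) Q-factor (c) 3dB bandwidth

Step 1 — Resonance: ω₀ = 1/√(LC) = 1/√(0.0816·1e-09) = 1.107e+05 rad/s.
Step 2 — f₀ = ω₀/(2π) = 1.762e+04 Hz.
Step 3 — Series Q: Q = ω₀L/R = 1.107e+05·0.0816/1890 = 4.78.
Step 4 — Bandwidth: Δω = ω₀/Q = 2.316e+04 rad/s; BW = Δω/(2π) = 3686 Hz.

(a) f₀ = 1.762e+04 Hz  (b) Q = 4.78  (c) BW = 3686 Hz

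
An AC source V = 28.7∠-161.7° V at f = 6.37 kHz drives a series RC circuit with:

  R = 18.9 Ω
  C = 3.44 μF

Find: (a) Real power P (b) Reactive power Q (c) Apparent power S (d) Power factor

Step 1 — Angular frequency: ω = 2π·f = 2π·6370 = 4.002e+04 rad/s.
Step 2 — Component impedances:
  R: Z = R = 18.9 Ω
  C: Z = 1/(jωC) = -j/(ω·C) = 0 - j7.263 Ω
Step 3 — Series combination: Z_total = R + C = 18.9 - j7.263 Ω = 20.25∠-21.0° Ω.
Step 4 — Source phasor: V = 28.7∠-161.7° V = -27.25 - j9.012 V.
Step 5 — Current: I = V / Z = -1.097 - j0.8982 A = 1.417∠-140.7° A.
Step 6 — Complex power: S = V·I* = 37.97 - j14.59 VA.
Step 7 — Real power: P = Re(S) = 37.97 W.
Step 8 — Reactive power: Q = Im(S) = -14.59 VAR.
Step 9 — Apparent power: |S| = 40.68 VA.
Step 10 — Power factor: PF = P/|S| = 0.9334 (leading).

(a) P = 37.97 W  (b) Q = -14.59 VAR  (c) S = 40.68 VA  (d) PF = 0.9334 (leading)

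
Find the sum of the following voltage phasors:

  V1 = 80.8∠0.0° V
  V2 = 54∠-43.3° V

Step 1 — Convert each phasor to rectangular form:
  V1 = 80.8·(cos(0.0°) + j·sin(0.0°)) = 80.8 V
  V2 = 54·(cos(-43.3°) + j·sin(-43.3°)) = 39.3 - j37.03 V
Step 2 — Sum components: V_total = 120.1 - j37.03 V.
Step 3 — Convert to polar: |V_total| = 125.7 V, ∠V_total = -17.1°.

V_total = 125.7∠-17.1° V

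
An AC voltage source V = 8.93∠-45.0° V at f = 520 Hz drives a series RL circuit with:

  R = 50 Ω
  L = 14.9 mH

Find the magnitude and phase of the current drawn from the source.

Step 1 — Angular frequency: ω = 2π·f = 2π·520 = 3267 rad/s.
Step 2 — Component impedances:
  R: Z = R = 50 Ω
  L: Z = jωL = j·3267·0.0149 = 0 + j48.68 Ω
Step 3 — Series combination: Z_total = R + L = 50 + j48.68 Ω = 69.79∠44.2° Ω.
Step 4 — Source phasor: V = 8.93∠-45.0° V = 6.314 - j6.314 V.
Step 5 — Ohm's law: I = V / Z_total = (6.314 - j6.314) / (50 + j48.68) = 0.001709 - j0.128 A.
Step 6 — Convert to polar: |I| = 0.128 A, ∠I = -89.2°.

I = 0.128∠-89.2° A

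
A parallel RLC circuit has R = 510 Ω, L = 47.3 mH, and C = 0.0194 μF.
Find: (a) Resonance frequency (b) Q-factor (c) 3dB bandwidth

Step 1 — Resonance: ω₀ = 1/√(LC) = 1/√(0.0473·1.94e-08) = 3.301e+04 rad/s.
Step 2 — f₀ = ω₀/(2π) = 5254 Hz.
Step 3 — Parallel Q: Q = R/(ω₀L) = 510/(3.301e+04·0.0473) = 0.3266.
Step 4 — Bandwidth: Δω = ω₀/Q = 1.011e+05 rad/s; BW = Δω/(2π) = 1.609e+04 Hz.

(a) f₀ = 5254 Hz  (b) Q = 0.3266  (c) BW = 1.609e+04 Hz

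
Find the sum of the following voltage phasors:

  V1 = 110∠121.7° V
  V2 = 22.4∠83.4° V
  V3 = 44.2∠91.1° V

Step 1 — Convert each phasor to rectangular form:
  V1 = 110·(cos(121.7°) + j·sin(121.7°)) = -57.8 + j93.59 V
  V2 = 22.4·(cos(83.4°) + j·sin(83.4°)) = 2.575 + j22.25 V
  V3 = 44.2·(cos(91.1°) + j·sin(91.1°)) = -0.8485 + j44.19 V
Step 2 — Sum components: V_total = -56.08 + j160 V.
Step 3 — Convert to polar: |V_total| = 169.6 V, ∠V_total = 109.3°.

V_total = 169.6∠109.3° V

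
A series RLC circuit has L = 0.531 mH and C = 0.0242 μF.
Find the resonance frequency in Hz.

Step 1 — Resonance condition Im(Z)=0 gives ω₀ = 1/√(LC).
Step 2 — ω₀ = 1/√(0.000531·2.42e-08) = 2.79e+05 rad/s.
Step 3 — f₀ = ω₀/(2π) = 4.44e+04 Hz.

f₀ = 4.44e+04 Hz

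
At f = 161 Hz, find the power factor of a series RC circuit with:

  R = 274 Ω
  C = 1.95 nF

Step 1 — Angular frequency: ω = 2π·f = 2π·161 = 1012 rad/s.
Step 2 — Component impedances:
  R: Z = R = 274 Ω
  C: Z = 1/(jωC) = -j/(ω·C) = 0 - j5.069e+05 Ω
Step 3 — Series combination: Z_total = R + C = 274 - j5.069e+05 Ω = 5.069e+05∠-90.0° Ω.
Step 4 — Power factor: PF = cos(φ) = Re(Z)/|Z| = 274/5.069e+05 = 0.0005405.
Step 5 — Type: Im(Z) = -5.069e+05 ⇒ leading (phase φ = -90.0°).

PF = 0.0005405 (leading, φ = -90.0°)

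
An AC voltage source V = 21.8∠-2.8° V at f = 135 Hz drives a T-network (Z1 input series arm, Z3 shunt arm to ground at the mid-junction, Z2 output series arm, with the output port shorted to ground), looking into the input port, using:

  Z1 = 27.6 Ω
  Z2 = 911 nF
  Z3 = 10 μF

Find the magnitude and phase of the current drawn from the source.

Step 1 — Angular frequency: ω = 2π·f = 2π·135 = 848.2 rad/s.
Step 2 — Component impedances:
  Z1: Z = R = 27.6 Ω
  Z2: Z = 1/(jωC) = -j/(ω·C) = 0 - j1294 Ω
  Z3: Z = 1/(jωC) = -j/(ω·C) = 0 - j117.9 Ω
Step 3 — With the output port shorted to ground, the output series arm Z2 runs from the junction to ground; the shunt arm Z3 also runs from the junction to ground. They appear in parallel: Z3 || Z2 = 0 - j108 Ω.
Step 4 — Series with input arm Z1: Z_in = Z1 + (Z3 || Z2) = 27.6 - j108 Ω = 111.5∠-75.7° Ω.
Step 5 — Source phasor: V = 21.8∠-2.8° V = 21.77 - j1.065 V.
Step 6 — Ohm's law: I = V / Z_total = (21.77 - j1.065) / (27.6 - j108) = 0.05758 + j0.1868 A.
Step 7 — Convert to polar: |I| = 0.1955 A, ∠I = 72.9°.

I = 0.1955∠72.9° A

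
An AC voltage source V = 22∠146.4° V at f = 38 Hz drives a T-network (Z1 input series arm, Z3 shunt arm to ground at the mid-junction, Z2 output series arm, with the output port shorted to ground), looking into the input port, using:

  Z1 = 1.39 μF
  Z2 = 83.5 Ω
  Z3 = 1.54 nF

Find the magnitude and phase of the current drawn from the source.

Step 1 — Angular frequency: ω = 2π·f = 2π·38 = 238.8 rad/s.
Step 2 — Component impedances:
  Z1: Z = 1/(jωC) = -j/(ω·C) = 0 - j3013 Ω
  Z2: Z = R = 83.5 Ω
  Z3: Z = 1/(jωC) = -j/(ω·C) = 0 - j2.72e+06 Ω
Step 3 — With the output port shorted to ground, the output series arm Z2 runs from the junction to ground; the shunt arm Z3 also runs from the junction to ground. They appear in parallel: Z3 || Z2 = 83.5 - j0.002564 Ω.
Step 4 — Series with input arm Z1: Z_in = Z1 + (Z3 || Z2) = 83.5 - j3013 Ω = 3014∠-88.4° Ω.
Step 5 — Source phasor: V = 22∠146.4° V = -18.32 + j12.17 V.
Step 6 — Ohm's law: I = V / Z_total = (-18.32 + j12.17) / (83.5 - j3013) = -0.004206 - j0.005965 A.
Step 7 — Convert to polar: |I| = 0.007299 A, ∠I = -125.2°.

I = 0.007299∠-125.2° A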